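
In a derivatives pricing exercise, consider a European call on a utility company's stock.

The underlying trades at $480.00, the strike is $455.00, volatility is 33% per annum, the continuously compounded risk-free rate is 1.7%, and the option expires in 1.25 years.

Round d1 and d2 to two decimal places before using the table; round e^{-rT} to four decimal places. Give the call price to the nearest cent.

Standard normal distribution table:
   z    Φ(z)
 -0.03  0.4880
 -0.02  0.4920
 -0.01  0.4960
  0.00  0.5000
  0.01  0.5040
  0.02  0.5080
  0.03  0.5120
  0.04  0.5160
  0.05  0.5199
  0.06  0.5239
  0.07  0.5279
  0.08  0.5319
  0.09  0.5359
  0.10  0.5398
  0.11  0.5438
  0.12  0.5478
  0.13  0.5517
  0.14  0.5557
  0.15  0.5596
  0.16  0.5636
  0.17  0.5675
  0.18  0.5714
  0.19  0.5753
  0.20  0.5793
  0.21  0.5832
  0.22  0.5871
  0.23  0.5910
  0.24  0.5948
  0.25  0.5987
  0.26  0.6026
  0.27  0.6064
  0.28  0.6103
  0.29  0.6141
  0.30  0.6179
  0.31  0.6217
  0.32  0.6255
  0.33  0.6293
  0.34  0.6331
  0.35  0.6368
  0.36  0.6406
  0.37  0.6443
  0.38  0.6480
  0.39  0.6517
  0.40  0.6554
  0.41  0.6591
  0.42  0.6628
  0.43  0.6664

σ√T = 0.33·√1.25 = 0.3690
ln(S/K) + (r + σ²/2)T = ln(480/455) + (0.017 + 0.33²/2)·1.25 = 0.0535 + 0.0893 = 0.1428
d₁ = 0.1428 / 0.3690 = 0.3870 → 0.39
d₂ = d₁ − σ√T = 0.3870 − 0.3690 = 0.0181 → 0.02
e^(−rT) = e^(−0.017·1.25) = 0.9790
N(d₁) = N(0.39) = 0.6517;  N(d₂) = N(0.02) = 0.5080
C = 480·0.6517 − 455·0.9790·0.5080 = 312.8160 − 226.2861 = 86.5299

$86.53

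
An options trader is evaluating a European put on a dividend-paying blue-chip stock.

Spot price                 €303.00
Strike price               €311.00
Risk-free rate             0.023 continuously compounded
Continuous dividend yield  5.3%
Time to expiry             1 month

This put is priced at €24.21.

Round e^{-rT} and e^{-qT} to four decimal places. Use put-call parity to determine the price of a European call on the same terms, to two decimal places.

e^(−qT) = e^(−0.053·0.08333) = 0.9956;  e^(−rT) = e^(−0.023·0.08333) = 0.9981
Put-call parity: C − P = S·e^(−qT) − K·e^(−rT) = 303·0.9956 − 311·0.9981 = 301.6668 − 310.4091 = -8.7423
C = P + (C − P) = 24.21 + (-8.7423) = 15.4677

€15.47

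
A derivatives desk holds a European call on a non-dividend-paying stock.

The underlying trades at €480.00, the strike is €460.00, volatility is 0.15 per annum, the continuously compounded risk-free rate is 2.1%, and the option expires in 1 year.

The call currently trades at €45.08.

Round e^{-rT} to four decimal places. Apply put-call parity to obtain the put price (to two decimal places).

€15.51

exp(−rT) = exp(−0.021·1) = 0.9792
Put-call parity: C − P = S − K·e^(−rT) = 480 − 460·0.9792 = 480 − 450.4320 = 29.5680
P = C − (C − P) = 45.08 − (29.5680) = 15.5120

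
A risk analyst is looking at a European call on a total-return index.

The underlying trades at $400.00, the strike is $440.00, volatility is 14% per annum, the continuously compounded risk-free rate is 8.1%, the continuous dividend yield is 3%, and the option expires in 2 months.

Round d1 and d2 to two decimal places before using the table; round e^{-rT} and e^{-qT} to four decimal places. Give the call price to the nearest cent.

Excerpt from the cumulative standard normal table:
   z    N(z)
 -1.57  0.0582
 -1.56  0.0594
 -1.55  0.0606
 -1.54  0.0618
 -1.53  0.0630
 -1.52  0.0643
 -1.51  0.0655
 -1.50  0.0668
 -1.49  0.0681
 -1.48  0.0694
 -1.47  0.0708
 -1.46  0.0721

$0.80

σ√T = 0.14 × 0.4082 = 0.0572
d₁ = [ln(400/440) + (0.081 − 0.03 + ½·0.14²)·0.1667] / (σ√T) = (-0.0953 + 0.0101) / 0.0572 = -1.4903 which rounds to -1.49
d₂ = -1.4903 − 0.0572 = -1.5474 which rounds to -1.55
exp(−qT) = exp(−0.03·0.1667) = 0.9950;  exp(−rT) = exp(−0.081·0.1667) = 0.9866
N(d₁) = N(-1.49) = 0.0681;  N(d₂) = N(-1.55) = 0.0606
C = 400·0.9950·0.0681 − 440·0.9866·0.0606 = 27.1038 − 26.3067 = 0.7971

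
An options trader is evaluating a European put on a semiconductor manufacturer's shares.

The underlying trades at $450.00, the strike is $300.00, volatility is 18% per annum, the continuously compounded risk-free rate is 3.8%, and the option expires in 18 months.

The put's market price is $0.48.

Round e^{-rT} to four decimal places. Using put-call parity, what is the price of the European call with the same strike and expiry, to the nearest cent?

$167.10

e^(−rT) = e^(−0.038·1.5) = 0.9446
Put-call parity: C − P = S − K·e^(−rT) = 450 − 300·0.9446 = 450 − 283.3800 = 166.6200
C = P + (C − P) = 0.48 + (166.6200) = 167.1000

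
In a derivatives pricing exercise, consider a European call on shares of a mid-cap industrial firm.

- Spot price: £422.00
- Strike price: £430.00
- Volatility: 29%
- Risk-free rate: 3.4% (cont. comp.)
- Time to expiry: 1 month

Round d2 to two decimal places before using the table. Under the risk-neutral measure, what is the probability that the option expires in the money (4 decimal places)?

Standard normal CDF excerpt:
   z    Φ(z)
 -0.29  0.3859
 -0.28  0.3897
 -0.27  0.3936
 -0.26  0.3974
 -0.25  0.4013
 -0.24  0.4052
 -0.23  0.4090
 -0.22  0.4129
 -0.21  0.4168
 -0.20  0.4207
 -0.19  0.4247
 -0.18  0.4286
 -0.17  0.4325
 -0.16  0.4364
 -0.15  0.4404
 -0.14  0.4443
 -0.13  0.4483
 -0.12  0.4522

0.4090

σ√T = 0.29·√0.08333 = 0.0837
d₁ = [ln(422/430) + (0.034 + 0.29²/2)·0.08333] / 0.0837 = [-0.0188 + 0.0063] / 0.0837 = -0.1486 which rounds to -0.15
d₂ = d₁ − σ√T = -0.1486 − 0.0837 = -0.2323 which rounds to -0.23
Pr(exercise) under Q = N(d₂) = 0.4090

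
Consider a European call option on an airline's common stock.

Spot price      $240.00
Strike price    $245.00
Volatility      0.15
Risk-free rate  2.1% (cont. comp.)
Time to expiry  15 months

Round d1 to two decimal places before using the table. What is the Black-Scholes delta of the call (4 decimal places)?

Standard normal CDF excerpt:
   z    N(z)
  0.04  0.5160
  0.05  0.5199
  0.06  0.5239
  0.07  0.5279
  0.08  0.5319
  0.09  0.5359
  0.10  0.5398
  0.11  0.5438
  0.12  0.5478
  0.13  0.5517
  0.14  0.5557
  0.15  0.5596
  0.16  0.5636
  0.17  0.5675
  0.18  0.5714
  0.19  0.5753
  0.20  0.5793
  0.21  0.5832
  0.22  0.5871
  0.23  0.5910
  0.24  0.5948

0.5478

σ√T = 0.15 × 1.1180 = 0.1677
d₁ = [ln(240/245) + (0.021 + 0.15²/2)·1.25] / 0.1677 = [-0.0206 + 0.0403] / 0.1677 = 0.1174 which rounds to 0.12
N(d₁) = N(0.12) = 0.5478
Δ_call = N(d₁) = 0.5478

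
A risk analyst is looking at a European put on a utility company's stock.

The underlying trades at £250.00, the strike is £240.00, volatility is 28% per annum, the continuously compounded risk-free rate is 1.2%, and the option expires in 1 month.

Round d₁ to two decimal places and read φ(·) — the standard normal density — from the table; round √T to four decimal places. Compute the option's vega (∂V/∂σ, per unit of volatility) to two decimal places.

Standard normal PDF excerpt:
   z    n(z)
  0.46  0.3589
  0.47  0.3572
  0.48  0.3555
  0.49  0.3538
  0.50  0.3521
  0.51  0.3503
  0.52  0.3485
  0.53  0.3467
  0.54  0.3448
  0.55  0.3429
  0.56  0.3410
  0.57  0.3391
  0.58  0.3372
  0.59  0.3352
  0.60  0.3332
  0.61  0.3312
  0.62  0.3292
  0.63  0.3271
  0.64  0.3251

24.61

σ√T = 0.28 × 0.2887 = 0.0808
d₁ = [ln(250/240) + (0.012 + 0.28²/2)·0.08333] / 0.0808 = [0.0408 + 0.0043] / 0.0808 = 0.5578 → 0.56
√T = √0.08333 = 0.2887
φ(d₁) = φ(0.56) = 0.3410
vega = S·φ(d₁)·√T = 250·0.3410·0.2887 = 24.6117
(The call has the same vega.)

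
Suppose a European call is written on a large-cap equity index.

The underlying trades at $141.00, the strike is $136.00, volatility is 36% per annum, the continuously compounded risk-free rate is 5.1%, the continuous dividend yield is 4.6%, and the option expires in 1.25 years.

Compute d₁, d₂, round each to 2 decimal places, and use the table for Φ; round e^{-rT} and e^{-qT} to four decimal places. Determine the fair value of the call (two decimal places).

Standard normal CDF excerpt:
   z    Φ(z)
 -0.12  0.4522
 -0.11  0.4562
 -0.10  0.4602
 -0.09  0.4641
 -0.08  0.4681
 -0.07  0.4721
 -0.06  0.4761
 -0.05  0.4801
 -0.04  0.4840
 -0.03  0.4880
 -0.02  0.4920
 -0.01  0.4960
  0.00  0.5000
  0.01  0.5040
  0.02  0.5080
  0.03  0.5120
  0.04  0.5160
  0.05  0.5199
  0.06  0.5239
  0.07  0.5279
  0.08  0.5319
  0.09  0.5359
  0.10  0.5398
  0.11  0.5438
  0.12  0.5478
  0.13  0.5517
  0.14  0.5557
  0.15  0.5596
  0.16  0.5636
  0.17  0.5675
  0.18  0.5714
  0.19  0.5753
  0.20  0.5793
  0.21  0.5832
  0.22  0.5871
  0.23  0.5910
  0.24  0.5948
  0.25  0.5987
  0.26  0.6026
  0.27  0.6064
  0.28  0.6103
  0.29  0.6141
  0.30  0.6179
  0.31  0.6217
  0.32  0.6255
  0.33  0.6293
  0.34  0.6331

$24.04

T = 1.25;  σ√T = 0.4025
d₁ = [ln(141/136) + (0.051 − 0.046 + 0.36²/2)·1.25] / 0.4025 = [0.0361 + 0.0872] / 0.4025 = 0.3065 ⇒ 0.31
d₂ = d₁ − σ√T = 0.3065 − 0.4025 = -0.0960 ⇒ -0.10
e^(−qT) = e^(−0.046·1.25) = 0.9441;  e^(−rT) = e^(−0.051·1.25) = 0.9382
C = 141·0.9441·N(0.31) − 136·0.9382·N(-0.10) = 141·0.9441·0.6217 − 136·0.9382·0.4602 = 82.7595 − 58.7193 = 24.0402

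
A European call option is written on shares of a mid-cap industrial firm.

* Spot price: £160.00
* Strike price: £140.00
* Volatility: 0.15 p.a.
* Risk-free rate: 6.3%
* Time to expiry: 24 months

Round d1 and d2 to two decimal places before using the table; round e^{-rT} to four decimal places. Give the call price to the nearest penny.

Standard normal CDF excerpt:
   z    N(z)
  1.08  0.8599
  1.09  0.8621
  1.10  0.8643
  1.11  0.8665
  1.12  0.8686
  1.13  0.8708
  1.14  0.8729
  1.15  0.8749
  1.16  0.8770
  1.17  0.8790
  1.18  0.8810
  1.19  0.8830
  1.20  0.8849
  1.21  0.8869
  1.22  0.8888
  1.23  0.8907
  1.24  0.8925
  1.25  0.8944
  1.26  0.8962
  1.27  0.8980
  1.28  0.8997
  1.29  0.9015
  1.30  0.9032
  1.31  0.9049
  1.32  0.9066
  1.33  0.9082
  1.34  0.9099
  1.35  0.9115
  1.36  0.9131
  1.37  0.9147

£38.11

σ√T = 0.15·√2 = 0.2121
d₁ = [ln(160/140) + (0.063 + 0.15²/2)·2] / 0.2121 = [0.1335 + 0.1485] / 0.2121 = 1.3295 which rounds to 1.33
d₂ = d₁ − σ√T = 1.3295 − 0.2121 = 1.1174 which rounds to 1.12
exp(−rT) = exp(−0.063·2) = 0.8816
C = 160·N(1.33) − 140·0.8816·N(1.12) = 160·0.9082 − 140·0.8816·0.8686 = 145.3120 − 107.2061 = 38.1059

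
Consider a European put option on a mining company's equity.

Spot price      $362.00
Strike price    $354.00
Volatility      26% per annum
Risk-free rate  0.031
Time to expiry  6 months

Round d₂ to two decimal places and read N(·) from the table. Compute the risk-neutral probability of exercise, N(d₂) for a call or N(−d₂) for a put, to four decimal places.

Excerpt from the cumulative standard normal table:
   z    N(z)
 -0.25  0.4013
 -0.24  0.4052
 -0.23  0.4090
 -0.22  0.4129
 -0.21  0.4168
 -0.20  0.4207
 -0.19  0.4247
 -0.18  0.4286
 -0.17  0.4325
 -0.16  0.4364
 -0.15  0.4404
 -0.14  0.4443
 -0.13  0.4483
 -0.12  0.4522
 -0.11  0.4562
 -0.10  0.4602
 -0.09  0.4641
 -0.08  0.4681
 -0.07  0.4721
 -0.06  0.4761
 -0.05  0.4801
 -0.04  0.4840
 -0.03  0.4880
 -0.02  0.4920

0.4562

σ√T = 0.26·√0.5 = 0.1838
ln(S/K) + (r + σ²/2)T = ln(362/354) + (0.031 + 0.26²/2)·0.5 = 0.0223 + 0.0324 = 0.0547
d₁ = 0.0547 / 0.1838 = 0.2978 which rounds to 0.30
d₂ = d₁ − σ√T = 0.2978 − 0.1838 = 0.1139 which rounds to 0.11
Pr(exercise) under Q = N(−d₂) = N(-0.11) = 0.4562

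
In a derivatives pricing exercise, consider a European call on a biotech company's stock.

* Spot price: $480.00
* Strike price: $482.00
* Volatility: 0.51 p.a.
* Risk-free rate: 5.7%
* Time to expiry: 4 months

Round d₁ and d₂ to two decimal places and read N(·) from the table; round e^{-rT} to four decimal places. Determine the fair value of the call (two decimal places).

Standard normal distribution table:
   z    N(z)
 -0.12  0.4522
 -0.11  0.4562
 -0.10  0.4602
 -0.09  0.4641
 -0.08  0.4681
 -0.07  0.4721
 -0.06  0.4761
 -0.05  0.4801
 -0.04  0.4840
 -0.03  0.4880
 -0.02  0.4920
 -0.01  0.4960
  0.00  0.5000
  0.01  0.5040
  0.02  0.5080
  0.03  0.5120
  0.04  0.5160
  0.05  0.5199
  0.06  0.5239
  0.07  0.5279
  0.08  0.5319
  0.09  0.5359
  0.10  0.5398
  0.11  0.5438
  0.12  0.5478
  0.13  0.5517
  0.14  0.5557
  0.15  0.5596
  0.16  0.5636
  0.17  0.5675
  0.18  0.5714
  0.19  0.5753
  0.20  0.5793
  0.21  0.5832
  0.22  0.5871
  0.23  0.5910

σ√T = 0.51 × 0.5774 = 0.2944
d₁ = [ln(480/482) + (0.057 + 0.51²/2)·0.3333] / 0.2944 = [-0.0042 + 0.0623] / 0.2944 = 0.1976 which rounds to 0.20
d₂ = d₁ − σ√T = 0.1976 − 0.2944 = -0.0968 which rounds to -0.10
e^(−rT) = e^(−0.057·0.3333) = 0.9812
N(d₁) = N(0.20) = 0.5793;  N(d₂) = N(-0.10) = 0.4602
C = 480·0.5793 − 482·0.9812·0.4602 = 278.0640 − 217.6463 = 60.4177

$60.42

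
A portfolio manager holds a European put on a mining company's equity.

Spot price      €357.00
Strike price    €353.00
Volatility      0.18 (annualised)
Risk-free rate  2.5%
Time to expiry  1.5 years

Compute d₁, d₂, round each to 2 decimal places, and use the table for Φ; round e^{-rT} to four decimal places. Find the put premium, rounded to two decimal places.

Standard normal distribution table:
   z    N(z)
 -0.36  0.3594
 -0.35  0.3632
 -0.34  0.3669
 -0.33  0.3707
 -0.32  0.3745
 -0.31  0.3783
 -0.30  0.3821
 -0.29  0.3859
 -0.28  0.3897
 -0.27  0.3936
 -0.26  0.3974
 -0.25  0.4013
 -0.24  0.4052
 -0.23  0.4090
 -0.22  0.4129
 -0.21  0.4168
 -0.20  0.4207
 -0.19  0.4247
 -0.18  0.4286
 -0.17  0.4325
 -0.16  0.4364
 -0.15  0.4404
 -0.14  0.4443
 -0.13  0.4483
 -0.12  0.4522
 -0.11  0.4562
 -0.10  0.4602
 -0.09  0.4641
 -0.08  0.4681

T = 1.5;  σ√T = 0.2205
d₁ = [ln(357/353) + (0.025 + 0.18²/2)·1.5] / 0.2205 = [0.0113 + 0.0618] / 0.2205 = 0.3314 → 0.33
d₂ = d₁ − σ√T = 0.3314 − 0.2205 = 0.1110 → 0.11
e^(−rT) = e^(−0.025·1.5) = 0.9632
N(−d₂) = N(-0.11) = 0.4562;  N(−d₁) = N(-0.33) = 0.3707
P = 353·0.9632·0.4562 − 357·0.3707 = 155.1124 − 132.3399 = 22.7725

€22.77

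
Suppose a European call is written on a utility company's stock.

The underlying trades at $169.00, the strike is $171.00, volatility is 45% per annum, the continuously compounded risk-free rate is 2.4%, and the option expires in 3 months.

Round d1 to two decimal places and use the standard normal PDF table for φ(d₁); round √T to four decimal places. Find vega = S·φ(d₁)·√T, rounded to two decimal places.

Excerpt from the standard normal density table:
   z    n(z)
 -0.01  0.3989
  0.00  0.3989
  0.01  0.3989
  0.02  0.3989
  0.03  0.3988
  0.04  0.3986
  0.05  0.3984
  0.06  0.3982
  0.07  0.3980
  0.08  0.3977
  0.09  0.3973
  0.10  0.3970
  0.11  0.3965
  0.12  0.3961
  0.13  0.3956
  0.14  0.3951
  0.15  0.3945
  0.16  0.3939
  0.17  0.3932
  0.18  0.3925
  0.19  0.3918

33.57

T = 0.25;  σ√T = 0.2250
d₁ = [ln(169/171) + (0.024 + 0.45²/2)·0.25] / 0.2250 = [-0.0118 + 0.0313] / 0.2250 = 0.0869 ⇒ 0.09
√T = √0.25 = 0.5000
φ(d₁) = φ(0.09) = 0.3973
vega = S·φ(d₁)·√T = 169·0.3973·0.5000 = 33.5718
(Call and put vega coincide under Black-Scholes.)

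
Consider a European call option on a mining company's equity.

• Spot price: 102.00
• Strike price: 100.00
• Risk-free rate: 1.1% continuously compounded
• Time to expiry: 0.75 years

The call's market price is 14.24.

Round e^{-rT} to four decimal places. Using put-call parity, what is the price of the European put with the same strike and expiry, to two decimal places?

exp(−rT) = exp(−0.011·0.75) = 0.9918
Put-call parity: C − P = S − K·e^(−rT) = 102 − 100·0.9918 = 102 − 99.1800 = 2.8200
P = C − (C − P) = 14.24 − (2.8200) = 11.4200

11.42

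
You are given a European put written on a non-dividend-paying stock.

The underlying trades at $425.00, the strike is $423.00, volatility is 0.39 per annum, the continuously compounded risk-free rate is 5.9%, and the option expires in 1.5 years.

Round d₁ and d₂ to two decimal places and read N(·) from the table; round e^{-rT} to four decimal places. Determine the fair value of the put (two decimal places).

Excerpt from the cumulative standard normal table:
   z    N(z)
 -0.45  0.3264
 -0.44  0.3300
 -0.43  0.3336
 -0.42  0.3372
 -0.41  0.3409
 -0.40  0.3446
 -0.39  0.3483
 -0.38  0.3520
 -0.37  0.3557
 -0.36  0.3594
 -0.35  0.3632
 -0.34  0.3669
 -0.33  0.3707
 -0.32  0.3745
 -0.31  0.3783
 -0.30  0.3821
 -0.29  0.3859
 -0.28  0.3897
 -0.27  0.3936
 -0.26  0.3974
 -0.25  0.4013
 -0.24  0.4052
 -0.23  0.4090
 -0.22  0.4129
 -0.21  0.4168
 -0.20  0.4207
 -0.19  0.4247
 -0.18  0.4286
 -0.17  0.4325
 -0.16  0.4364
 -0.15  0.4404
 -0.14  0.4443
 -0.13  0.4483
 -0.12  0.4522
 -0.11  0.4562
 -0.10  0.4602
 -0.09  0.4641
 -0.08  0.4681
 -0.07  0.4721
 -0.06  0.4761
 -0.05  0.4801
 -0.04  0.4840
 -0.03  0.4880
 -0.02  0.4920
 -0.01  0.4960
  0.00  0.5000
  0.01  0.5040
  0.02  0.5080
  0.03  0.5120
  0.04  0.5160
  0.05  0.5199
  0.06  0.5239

σ√T = 0.39 × 1.2247 = 0.4777
d₁ = [ln(425/423) + (0.059 + 0.39²/2)·1.5] / 0.4777 = [0.0047 + 0.2026] / 0.4777 = 0.4340 ⇒ 0.43
d₂ = d₁ − σ√T = 0.4340 − 0.4777 = -0.0437 ⇒ -0.04
exp(−rT) = exp(−0.059·1.5) = 0.9153
N(−d₂) = N(0.04) = 0.5160;  N(−d₁) = N(-0.43) = 0.3336
P = 423·0.9153·0.5160 − 425·0.3336 = 199.7807 − 141.7800 = 58.0007

$58.00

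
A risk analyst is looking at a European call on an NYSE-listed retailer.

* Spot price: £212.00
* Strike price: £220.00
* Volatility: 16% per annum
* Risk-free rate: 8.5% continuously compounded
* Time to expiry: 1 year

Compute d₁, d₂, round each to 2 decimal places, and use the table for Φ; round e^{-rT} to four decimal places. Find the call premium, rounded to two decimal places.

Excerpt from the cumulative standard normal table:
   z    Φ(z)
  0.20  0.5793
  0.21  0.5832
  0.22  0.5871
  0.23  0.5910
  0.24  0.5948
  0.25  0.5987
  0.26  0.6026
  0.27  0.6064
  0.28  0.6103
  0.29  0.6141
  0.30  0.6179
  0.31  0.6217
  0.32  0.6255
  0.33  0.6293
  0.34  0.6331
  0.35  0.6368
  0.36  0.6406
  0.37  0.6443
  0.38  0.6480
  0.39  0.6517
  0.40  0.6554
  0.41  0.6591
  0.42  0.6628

σ√T = 0.16·√1 = 0.1600
ln(S/K) + (r + σ²/2)T = ln(212/220) + (0.085 + 0.16²/2)·1 = -0.0370 + 0.0978 = 0.0608
d₁ = 0.0608 / 0.1600 = 0.3797 → 0.38
d₂ = d₁ − σ√T = 0.3797 − 0.1600 = 0.2197 → 0.22
exp(−rT) = exp(−0.085·1) = 0.9185
N(d₁) = N(0.38) = 0.6480;  N(d₂) = N(0.22) = 0.5871
C = 212·0.6480 − 220·0.9185·0.5871 = 137.3760 − 118.6353 = 18.7407

£18.74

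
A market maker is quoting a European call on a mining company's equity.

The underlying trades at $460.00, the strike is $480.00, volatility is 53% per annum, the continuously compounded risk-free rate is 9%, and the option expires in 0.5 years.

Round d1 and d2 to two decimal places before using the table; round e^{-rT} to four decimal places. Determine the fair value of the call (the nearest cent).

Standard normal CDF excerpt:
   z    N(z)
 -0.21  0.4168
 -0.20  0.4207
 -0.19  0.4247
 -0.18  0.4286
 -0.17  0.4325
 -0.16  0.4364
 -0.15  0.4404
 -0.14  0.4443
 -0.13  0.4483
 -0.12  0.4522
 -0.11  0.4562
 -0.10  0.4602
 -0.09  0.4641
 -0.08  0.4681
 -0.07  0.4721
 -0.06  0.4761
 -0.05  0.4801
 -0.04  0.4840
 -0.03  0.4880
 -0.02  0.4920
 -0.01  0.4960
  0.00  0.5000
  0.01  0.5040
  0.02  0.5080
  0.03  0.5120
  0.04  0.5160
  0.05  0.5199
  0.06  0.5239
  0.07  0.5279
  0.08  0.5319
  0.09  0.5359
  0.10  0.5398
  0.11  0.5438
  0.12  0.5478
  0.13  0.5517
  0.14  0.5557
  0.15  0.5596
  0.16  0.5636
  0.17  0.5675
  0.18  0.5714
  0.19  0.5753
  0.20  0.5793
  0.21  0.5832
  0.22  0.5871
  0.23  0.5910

$67.96

σ√T = 0.53 × 0.7071 = 0.3748
d₁ = [ln(460/480) + (0.09 + 0.53²/2)·0.5] / 0.3748 = [-0.0426 + 0.1152] / 0.3748 = 0.1939 ≈ 0.19
d₂ = d₁ − σ√T = 0.1939 − 0.3748 = -0.1809 ≈ -0.18
e^(−rT) = e^(−0.09·0.5) = 0.9560
C = 460·N(0.19) − 480·0.9560·N(-0.18) = 460·0.5753 − 480·0.9560·0.4286 = 264.6380 − 196.6760 = 67.9620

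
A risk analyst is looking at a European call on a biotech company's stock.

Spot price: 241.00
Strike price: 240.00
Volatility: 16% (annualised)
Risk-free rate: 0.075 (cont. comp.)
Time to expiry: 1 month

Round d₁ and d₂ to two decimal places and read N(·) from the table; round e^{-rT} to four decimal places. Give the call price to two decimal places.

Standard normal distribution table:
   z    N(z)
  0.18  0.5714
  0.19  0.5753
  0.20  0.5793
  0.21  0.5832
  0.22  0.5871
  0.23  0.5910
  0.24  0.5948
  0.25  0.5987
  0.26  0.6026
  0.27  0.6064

6.12

σ√T = 0.16 × 0.2887 = 0.0462
d₁ = [ln(241/240) + (0.075 + 0.16²/2)·0.08333] / 0.0462 = [0.0042 + 0.0073] / 0.0462 = 0.2484 ⇒ 0.25
d₂ = d₁ − σ√T = 0.2484 − 0.0462 = 0.2022 ⇒ 0.20
e^(−rT) = e^(−0.075·0.08333) = 0.9938
N(d₁) = N(0.25) = 0.5987;  N(d₂) = N(0.20) = 0.5793
C = 241·0.5987 − 240·0.9938·0.5793 = 144.2867 − 138.1700 = 6.1167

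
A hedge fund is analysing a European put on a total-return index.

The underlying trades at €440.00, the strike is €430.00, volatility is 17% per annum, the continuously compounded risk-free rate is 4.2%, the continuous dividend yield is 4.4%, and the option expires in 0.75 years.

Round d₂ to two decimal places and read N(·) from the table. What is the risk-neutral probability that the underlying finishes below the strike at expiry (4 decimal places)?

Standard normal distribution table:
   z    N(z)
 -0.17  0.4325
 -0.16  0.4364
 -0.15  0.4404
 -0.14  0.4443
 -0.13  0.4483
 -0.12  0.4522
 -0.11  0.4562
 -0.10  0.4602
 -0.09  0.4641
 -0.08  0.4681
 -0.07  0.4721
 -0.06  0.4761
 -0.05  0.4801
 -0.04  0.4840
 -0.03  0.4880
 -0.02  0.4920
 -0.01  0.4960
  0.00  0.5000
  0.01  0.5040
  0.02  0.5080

σ√T = 0.17 × 0.8660 = 0.1472
ln(S/K) + (r − q + σ²/2)T = ln(440/430) + (0.042 − 0.044 + 0.17²/2)·0.75 = 0.0230 + 0.0093 = 0.0323
d₁ = 0.0323 / 0.1472 = 0.2196 ⇒ 0.22
d₂ = d₁ − σ√T = 0.2196 − 0.1472 = 0.0724 ⇒ 0.07
Pr(exercise) under Q = N(−d₂) = N(-0.07) = 0.4721

0.4721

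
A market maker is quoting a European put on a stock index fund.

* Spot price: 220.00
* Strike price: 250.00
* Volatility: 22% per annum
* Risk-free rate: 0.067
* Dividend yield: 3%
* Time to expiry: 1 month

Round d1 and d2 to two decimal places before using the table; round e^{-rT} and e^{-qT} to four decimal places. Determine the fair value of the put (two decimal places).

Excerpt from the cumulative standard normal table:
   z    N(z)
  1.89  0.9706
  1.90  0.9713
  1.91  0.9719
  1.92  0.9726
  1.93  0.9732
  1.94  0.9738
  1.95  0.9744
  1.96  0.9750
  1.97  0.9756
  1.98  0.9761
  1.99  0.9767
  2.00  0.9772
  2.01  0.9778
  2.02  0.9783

29.36

σ√T = 0.22·√0.08333 = 0.0635
d₁ = [ln(220/250) + (0.067 − 0.03 + 0.22²/2)·0.08333] / 0.0635 = [-0.1278 + 0.0051] / 0.0635 = -1.9325 ⇒ -1.93
d₂ = d₁ − σ√T = -1.9325 − 0.0635 = -1.9961 ⇒ -2.00
e^(−qT) = e^(−0.03·0.08333) = 0.9975;  e^(−rT) = e^(−0.067·0.08333) = 0.9944
N(−d₂) = N(2.00) = 0.9772;  N(−d₁) = N(1.93) = 0.9732
P = 250·0.9944·0.9772 − 220·0.9975·0.9732 = 242.9319 − 213.5687 = 29.3632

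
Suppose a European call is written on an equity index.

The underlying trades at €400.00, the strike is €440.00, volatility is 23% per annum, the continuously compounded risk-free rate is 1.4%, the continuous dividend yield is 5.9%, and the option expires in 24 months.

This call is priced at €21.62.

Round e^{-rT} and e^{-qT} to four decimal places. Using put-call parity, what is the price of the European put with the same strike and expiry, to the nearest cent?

exp(−qT) = exp(−0.059·2) = 0.8887;  exp(−rT) = exp(−0.014·2) = 0.9724
Put-call parity: C − P = S·e^(−qT) − K·e^(−rT) = 400·0.8887 − 440·0.9724 = 355.4800 − 427.8560 = -72.3760
P = C − (C − P) = 21.62 − (-72.3760) = 93.9960

€94.00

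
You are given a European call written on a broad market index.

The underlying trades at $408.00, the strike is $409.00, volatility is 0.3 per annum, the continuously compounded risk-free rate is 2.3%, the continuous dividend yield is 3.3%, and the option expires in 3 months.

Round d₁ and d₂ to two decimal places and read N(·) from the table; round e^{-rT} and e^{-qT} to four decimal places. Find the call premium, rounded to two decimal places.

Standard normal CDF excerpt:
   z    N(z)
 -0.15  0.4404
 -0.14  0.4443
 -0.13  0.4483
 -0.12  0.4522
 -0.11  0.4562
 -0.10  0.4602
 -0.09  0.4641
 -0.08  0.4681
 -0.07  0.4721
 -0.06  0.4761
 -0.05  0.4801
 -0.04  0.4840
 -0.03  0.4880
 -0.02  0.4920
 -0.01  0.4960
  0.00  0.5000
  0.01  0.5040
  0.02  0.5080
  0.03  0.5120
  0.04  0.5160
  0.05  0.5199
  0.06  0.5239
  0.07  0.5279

T = 0.25;  σ√T = 0.1500
d₁ = [ln(408/409) + (0.023 − 0.033 + 0.3²/2)·0.25] / 0.1500 = [-0.0024 + 0.0087] / 0.1500 = 0.0420 → 0.04
d₂ = d₁ − σ√T = 0.0420 − 0.1500 = -0.1080 → -0.11
e^(−qT) = e^(−0.033·0.25) = 0.9918;  e^(−rT) = e^(−0.023·0.25) = 0.9943
C = 408·0.9918·N(0.04) − 409·0.9943·N(-0.11) = 408·0.9918·0.5160 − 409·0.9943·0.4562 = 208.8017 − 185.5223 = 23.2794

$23.28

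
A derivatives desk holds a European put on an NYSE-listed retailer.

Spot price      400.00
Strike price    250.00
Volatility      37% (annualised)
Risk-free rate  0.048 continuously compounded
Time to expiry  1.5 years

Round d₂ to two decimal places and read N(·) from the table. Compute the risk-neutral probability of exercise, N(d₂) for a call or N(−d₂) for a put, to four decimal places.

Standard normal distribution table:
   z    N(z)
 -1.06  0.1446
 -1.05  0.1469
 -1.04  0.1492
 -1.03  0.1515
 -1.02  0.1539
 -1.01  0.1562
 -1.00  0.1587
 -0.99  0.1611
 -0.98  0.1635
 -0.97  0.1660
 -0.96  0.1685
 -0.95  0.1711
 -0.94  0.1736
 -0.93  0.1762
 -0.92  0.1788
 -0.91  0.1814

0.1660

T = 1.5;  σ√T = 0.4532
d₁ = [ln(400/250) + (0.048 + ½·0.37²)·1.5] / (σ√T) = (0.4700 + 0.1747) / 0.4532 = 1.4226 ≈ 1.42
d₂ = 1.4226 − 0.4532 = 0.9695 ≈ 0.97
Pr(exercise) under Q = N(−d₂) = N(-0.97) = 0.1660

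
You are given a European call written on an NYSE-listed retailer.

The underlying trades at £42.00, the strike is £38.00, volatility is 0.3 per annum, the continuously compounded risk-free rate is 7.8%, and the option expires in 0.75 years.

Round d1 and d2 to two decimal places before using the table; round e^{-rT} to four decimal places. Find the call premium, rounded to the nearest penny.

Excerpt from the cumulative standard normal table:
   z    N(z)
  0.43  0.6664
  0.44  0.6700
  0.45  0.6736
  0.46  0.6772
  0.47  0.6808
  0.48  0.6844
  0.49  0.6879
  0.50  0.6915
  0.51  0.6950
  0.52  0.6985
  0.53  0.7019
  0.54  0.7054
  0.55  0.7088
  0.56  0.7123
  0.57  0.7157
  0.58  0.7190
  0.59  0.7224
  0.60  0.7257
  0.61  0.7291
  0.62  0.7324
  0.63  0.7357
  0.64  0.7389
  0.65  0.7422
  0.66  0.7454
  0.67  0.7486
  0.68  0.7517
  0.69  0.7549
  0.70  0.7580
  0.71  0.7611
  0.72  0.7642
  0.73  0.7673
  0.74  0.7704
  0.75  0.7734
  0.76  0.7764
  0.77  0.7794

σ√T = 0.3·√0.75 = 0.2598
ln(S/K) + (r + σ²/2)T = ln(42/38) + (0.078 + 0.3²/2)·0.75 = 0.1001 + 0.0922 = 0.1923
d₁ = 0.1923 / 0.2598 = 0.7403 which rounds to 0.74
d₂ = d₁ − σ√T = 0.7403 − 0.2598 = 0.4805 which rounds to 0.48
e^(−rT) = e^(−0.078·0.75) = 0.9432
N(d₁) = N(0.74) = 0.7704;  N(d₂) = N(0.48) = 0.6844
C = 42·0.7704 − 38·0.9432·0.6844 = 32.3568 − 24.5300 = 7.8268

£7.83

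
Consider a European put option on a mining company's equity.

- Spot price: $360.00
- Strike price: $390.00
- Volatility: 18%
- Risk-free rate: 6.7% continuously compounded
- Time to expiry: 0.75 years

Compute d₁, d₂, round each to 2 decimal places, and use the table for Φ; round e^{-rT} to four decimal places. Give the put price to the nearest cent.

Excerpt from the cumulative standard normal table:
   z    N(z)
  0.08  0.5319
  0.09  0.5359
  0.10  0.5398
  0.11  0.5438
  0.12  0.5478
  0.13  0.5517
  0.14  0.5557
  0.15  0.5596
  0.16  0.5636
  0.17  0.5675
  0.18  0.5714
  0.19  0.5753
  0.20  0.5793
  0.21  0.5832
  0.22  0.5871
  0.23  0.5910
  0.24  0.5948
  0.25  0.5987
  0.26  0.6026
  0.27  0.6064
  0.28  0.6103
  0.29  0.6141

σ√T = 0.18 × 0.8660 = 0.1559
d₁ = [ln(360/390) + (0.067 + 0.18²/2)·0.75] / 0.1559 = [-0.0800 + 0.0624] / 0.1559 = -0.1132 ⇒ -0.11
d₂ = d₁ − σ√T = -0.1132 − 0.1559 = -0.2691 ⇒ -0.27
e^(−rT) = e^(−0.067·0.75) = 0.9510
P = 390·0.9510·N(0.27) − 360·N(0.11) = 390·0.9510·0.6064 − 360·0.5438 = 224.9077 − 195.7680 = 29.1397

$29.14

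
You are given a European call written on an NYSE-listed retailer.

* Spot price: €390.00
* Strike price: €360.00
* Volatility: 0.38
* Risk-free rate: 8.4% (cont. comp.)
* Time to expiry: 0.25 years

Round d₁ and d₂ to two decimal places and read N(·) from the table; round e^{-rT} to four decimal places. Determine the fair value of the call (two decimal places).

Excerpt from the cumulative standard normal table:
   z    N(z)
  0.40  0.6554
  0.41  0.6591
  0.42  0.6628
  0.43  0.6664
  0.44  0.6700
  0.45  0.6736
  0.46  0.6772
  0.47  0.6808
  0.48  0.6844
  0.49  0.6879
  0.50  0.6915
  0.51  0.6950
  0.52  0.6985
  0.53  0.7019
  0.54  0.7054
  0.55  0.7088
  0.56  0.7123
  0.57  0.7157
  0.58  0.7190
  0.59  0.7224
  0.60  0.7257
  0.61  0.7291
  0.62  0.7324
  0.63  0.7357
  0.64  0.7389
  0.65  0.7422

€50.74

T = 0.25;  σ√T = 0.1900
ln(S/K) + (r + σ²/2)T = ln(390/360) + (0.084 + 0.38²/2)·0.25 = 0.0800 + 0.0391 = 0.1191
d₁ = 0.1191 / 0.1900 = 0.6268 ≈ 0.63
d₂ = d₁ − σ√T = 0.6268 − 0.1900 = 0.4368 ≈ 0.44
e^(−rT) = e^(−0.084·0.25) = 0.9792
C = 390·N(0.63) − 360·0.9792·N(0.44) = 390·0.7357 − 360·0.9792·0.6700 = 286.9230 − 236.1830 = 50.7400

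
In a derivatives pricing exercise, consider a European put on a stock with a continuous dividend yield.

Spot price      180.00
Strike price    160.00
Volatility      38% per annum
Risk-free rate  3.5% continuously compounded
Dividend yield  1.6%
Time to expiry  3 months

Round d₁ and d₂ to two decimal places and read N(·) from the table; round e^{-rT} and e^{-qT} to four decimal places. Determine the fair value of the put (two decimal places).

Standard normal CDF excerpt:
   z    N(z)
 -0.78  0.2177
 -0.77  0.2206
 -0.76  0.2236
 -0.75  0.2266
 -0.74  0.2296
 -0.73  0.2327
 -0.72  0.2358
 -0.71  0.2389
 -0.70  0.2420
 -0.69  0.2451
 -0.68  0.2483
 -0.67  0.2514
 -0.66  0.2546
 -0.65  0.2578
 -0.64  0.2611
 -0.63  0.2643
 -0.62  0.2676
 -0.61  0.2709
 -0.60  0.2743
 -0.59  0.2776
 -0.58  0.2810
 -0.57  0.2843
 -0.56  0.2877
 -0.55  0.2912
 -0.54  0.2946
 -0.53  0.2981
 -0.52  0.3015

5.02

T = 0.25;  σ√T = 0.1900
ln(S/K) + (r − q + σ²/2)T = ln(180/160) + (0.035 − 0.016 + 0.38²/2)·0.25 = 0.1178 + 0.0228 = 0.1406
d₁ = 0.1406 / 0.1900 = 0.7399 ⇒ 0.74
d₂ = d₁ − σ√T = 0.7399 − 0.1900 = 0.5499 ⇒ 0.55
exp(−qT) = exp(−0.016·0.25) = 0.9960;  exp(−rT) = exp(−0.035·0.25) = 0.9913
P = 160·0.9913·N(-0.55) − 180·0.9960·N(-0.74) = 160·0.9913·0.2912 − 180·0.9960·0.2296 = 46.1866 − 41.1627 = 5.0240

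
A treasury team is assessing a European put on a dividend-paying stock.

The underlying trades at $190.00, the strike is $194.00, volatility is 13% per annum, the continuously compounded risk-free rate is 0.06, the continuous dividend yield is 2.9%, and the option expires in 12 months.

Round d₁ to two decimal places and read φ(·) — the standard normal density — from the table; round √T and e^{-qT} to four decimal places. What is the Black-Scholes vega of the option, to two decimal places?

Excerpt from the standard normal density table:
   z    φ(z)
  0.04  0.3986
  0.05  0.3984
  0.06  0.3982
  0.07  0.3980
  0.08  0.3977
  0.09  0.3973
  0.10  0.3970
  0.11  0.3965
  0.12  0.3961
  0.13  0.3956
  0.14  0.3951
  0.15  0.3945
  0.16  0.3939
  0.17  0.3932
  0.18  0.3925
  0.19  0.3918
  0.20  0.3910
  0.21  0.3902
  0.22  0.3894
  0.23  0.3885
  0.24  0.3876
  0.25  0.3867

T = 1;  σ√T = 0.1300
d₁ = [ln(190/194) + (0.06 − 0.029 + 0.13²/2)·1] / 0.1300 = [-0.0208 + 0.0394] / 0.1300 = 0.1432 which rounds to 0.14
√T = √1 = 1.0000
φ(d₁) = φ(0.14) = 0.3951
e^(−qT) = e^(−0.029·1) = 0.9714
vega = S·e^(−qT)·φ(d₁)·√T = 190·0.9714·0.3951·1.0000 = 72.9220
(Vega is the same for a European call and put with the same parameters.)

72.92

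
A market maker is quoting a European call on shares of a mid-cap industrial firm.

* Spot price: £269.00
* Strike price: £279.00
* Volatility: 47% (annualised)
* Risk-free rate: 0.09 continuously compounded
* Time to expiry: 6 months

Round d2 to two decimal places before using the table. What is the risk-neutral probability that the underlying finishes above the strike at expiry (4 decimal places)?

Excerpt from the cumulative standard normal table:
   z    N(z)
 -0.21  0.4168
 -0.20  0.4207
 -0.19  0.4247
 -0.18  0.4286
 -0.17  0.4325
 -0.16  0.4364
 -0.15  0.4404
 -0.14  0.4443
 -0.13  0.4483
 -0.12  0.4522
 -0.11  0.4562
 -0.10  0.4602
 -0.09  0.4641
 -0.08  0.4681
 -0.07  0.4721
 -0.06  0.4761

σ√T = 0.47·√0.5 = 0.3323
d₁ = [ln(269/279) + (0.09 + ½·0.47²)·0.5] / (σ√T) = (-0.0365 + 0.1002) / 0.3323 = 0.1917 which rounds to 0.19
d₂ = 0.1917 − 0.3323 = -0.1406 which rounds to -0.14
Risk-neutral Pr[S_T > K] = N(d₂) = N(-0.14) = 0.4443

0.4443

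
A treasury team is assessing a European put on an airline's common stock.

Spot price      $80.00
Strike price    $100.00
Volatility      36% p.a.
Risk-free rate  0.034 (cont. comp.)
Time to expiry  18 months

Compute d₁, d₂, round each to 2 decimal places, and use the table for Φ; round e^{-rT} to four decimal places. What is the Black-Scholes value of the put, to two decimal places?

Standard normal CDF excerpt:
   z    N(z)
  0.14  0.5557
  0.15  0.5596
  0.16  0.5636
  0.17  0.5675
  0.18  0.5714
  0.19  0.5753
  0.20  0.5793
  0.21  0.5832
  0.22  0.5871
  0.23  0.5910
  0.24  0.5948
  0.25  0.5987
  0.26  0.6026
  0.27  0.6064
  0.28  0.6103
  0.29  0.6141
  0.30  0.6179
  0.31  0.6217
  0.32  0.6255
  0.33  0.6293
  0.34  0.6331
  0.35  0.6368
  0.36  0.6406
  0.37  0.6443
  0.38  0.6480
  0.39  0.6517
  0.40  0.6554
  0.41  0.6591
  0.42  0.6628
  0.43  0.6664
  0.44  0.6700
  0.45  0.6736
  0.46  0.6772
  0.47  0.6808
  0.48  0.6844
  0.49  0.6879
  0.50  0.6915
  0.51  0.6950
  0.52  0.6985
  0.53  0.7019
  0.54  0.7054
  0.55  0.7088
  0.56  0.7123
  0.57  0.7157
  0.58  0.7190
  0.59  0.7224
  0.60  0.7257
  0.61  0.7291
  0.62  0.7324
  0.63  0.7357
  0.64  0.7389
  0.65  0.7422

$23.89

σ√T = 0.36·√1.5 = 0.4409
d₁ = [ln(80/100) + (0.034 + 0.36²/2)·1.5] / 0.4409 = [-0.2231 + 0.1482] / 0.4409 = -0.1700 which rounds to -0.17
d₂ = d₁ − σ√T = -0.1700 − 0.4409 = -0.6109 which rounds to -0.61
e^(−rT) = e^(−0.034·1.5) = 0.9503
P = 100·0.9503·N(0.61) − 80·N(0.17) = 100·0.9503·0.7291 − 80·0.5675 = 69.2864 − 45.4000 = 23.8864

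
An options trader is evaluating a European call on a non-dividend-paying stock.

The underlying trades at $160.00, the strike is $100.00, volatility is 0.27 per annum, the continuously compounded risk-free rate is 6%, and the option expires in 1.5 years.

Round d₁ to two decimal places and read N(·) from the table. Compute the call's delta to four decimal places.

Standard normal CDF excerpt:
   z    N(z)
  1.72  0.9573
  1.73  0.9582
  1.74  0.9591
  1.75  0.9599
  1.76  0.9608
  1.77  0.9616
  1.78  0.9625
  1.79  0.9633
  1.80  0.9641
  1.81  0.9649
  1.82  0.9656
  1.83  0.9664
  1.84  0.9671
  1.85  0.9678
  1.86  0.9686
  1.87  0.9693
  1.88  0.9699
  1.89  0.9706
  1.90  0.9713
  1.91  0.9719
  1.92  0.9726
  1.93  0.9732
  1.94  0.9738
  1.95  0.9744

T = 1.5;  σ√T = 0.3307
ln(S/K) + (r + σ²/2)T = ln(160/100) + (0.06 + 0.27²/2)·1.5 = 0.4700 + 0.1447 = 0.6147
d₁ = 0.6147 / 0.3307 = 1.8588 ⇒ 1.86
N(d₁) = N(1.86) = 0.9686
Δ_call = N(d₁) = 0.9686

0.9686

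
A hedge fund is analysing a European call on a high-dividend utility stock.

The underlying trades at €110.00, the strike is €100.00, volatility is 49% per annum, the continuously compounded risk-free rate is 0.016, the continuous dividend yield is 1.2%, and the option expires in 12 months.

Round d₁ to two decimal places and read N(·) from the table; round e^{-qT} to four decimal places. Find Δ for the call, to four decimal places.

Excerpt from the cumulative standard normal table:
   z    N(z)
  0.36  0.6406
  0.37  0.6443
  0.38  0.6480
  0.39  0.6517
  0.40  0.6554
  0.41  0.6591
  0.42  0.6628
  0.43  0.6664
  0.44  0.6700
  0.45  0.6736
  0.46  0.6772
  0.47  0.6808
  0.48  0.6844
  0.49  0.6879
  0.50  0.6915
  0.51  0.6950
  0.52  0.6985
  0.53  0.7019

σ√T = 0.49·√1 = 0.4900
d₁ = [ln(110/100) + (0.016 − 0.012 + 0.49²/2)·1] / 0.4900 = [0.0953 + 0.1240] / 0.4900 = 0.4477 which rounds to 0.45
N(d₁) = N(0.45) = 0.6736
Δ_call = e^(−qT)·N(d₁) = 0.9881·0.6736 = 0.6656

0.6656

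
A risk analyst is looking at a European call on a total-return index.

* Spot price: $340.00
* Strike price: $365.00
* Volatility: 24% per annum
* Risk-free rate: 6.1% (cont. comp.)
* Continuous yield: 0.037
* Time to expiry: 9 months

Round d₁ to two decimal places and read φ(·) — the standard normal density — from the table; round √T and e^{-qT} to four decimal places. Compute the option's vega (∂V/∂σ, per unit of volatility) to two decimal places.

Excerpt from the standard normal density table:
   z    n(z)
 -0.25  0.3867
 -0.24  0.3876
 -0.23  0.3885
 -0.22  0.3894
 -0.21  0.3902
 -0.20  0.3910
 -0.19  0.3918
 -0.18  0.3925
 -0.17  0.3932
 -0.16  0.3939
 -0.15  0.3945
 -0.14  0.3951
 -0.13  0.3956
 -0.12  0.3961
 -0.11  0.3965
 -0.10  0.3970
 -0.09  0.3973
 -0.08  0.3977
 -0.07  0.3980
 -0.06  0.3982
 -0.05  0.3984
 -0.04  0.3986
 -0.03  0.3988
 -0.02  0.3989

112.97

T = 0.75;  σ√T = 0.2078
ln(S/K) + (r − q + σ²/2)T = ln(340/365) + (0.061 − 0.037 + 0.24²/2)·0.75 = -0.0710 + 0.0396 = -0.0314
d₁ = -0.0314 / 0.2078 = -0.1508 ≈ -0.15
√T = √0.75 = 0.8660
φ(d₁) = φ(-0.15) = 0.3945
exp(−qT) = exp(−0.037·0.75) = 0.9726
vega = S·exp(−qT)·φ(d₁)·√T = 340·0.9726·0.3945·0.8660 = 112.9739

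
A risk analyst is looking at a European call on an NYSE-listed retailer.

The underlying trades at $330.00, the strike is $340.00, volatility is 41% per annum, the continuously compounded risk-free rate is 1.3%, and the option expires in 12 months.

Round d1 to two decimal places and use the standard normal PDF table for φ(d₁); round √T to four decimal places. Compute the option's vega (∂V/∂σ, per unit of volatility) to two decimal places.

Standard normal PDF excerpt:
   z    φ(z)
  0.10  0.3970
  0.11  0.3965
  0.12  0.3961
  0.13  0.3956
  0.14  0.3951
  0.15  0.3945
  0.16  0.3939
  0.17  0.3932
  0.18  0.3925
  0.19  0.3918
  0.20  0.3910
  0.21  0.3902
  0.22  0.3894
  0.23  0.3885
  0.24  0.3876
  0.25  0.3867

129.99

T = 1;  σ√T = 0.4100
d₁ = [ln(330/340) + (0.013 + ½·0.41²)·1] / (σ√T) = (-0.0299 + 0.0970) / 0.4100 = 0.1639 → 0.16
√T = √1 = 1.0000
φ(d₁) = φ(0.16) = 0.3939
vega = S·φ(d₁)·√T = 330·0.3939·1.0000 = 129.9870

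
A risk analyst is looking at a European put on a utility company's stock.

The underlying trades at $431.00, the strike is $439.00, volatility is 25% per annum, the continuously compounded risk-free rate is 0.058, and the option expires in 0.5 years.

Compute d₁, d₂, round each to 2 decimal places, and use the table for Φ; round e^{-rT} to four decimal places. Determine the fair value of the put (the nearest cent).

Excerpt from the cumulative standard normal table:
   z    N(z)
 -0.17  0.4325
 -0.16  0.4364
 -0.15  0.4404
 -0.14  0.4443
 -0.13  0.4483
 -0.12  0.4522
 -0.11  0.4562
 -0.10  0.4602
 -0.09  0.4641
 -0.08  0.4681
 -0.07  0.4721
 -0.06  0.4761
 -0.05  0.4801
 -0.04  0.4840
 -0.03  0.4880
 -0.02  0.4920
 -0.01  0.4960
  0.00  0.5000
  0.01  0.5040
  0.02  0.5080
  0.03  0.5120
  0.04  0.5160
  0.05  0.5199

$28.53

σ√T = 0.25 × 0.7071 = 0.1768
d₁ = [ln(431/439) + (0.058 + ½·0.25²)·0.5] / (σ√T) = (-0.0184 + 0.0446) / 0.1768 = 0.1484 ⇒ 0.15
d₂ = 0.1484 − 0.1768 = -0.0284 ⇒ -0.03
exp(−rT) = exp(−0.058·0.5) = 0.9714
P = 439·0.9714·N(0.03) − 431·N(-0.15) = 439·0.9714·0.5120 − 431·0.4404 = 218.3396 − 189.8124 = 28.5272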